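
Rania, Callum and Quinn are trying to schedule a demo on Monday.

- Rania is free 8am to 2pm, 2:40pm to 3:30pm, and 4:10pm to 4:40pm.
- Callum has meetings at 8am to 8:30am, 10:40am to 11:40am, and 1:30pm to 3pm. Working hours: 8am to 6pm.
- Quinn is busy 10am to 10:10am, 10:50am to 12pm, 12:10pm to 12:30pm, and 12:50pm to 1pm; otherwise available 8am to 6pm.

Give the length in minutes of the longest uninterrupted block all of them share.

Callum free within 08:00–18:00: 08:30–10:40, 11:40–13:30, 15:00–18:00.
Quinn free within 08:00–18:00: 08:00–10:00, 10:10–10:50, 12:00–12:10, 12:30–12:50, 13:00–18:00.
Rania ∩ Callum: 08:30–10:40, 11:40–13:30, 15:00–15:30, 16:10–16:40.
Rania ∩ Callum ∩ Quinn: 08:30–10:00, 10:10–10:40, 12:00–12:10, 12:30–12:50, 13:00–13:30, 15:00–15:30, 16:10–16:40.
Common window lengths: 90, 30, 10, 20, 30, 30, 30 min; longest is 90.

90 minutes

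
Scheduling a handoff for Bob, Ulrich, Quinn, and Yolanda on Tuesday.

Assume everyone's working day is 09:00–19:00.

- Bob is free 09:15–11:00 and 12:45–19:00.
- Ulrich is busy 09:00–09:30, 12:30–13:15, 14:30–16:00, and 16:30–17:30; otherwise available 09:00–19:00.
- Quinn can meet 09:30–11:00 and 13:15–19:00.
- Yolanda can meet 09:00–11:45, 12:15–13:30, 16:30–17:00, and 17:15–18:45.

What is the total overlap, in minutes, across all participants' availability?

Ulrich free within 09:00–19:00: 09:30–12:30, 13:15–14:30, 16:00–16:30, 17:30–19:00.
Bob ∩ Ulrich: 09:30–11:00, 13:15–14:30, 16:00–16:30, 17:30–19:00.
Bob ∩ Ulrich ∩ Quinn: 09:30–11:00, 13:15–14:30, 16:00–16:30, 17:30–19:00.
Bob ∩ Ulrich ∩ Quinn ∩ Yolanda: 09:30–11:00, 13:15–13:30, 17:30–18:45.
Total common minutes: 90 + 15 + 75 = 180.

180 minutes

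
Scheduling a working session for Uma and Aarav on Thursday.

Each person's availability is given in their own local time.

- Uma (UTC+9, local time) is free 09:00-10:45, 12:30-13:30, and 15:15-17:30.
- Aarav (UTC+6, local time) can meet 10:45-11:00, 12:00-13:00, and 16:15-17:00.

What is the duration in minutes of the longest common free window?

45 minutes

Uma → UTC: 00:00–01:45, 03:30–04:30, 06:15–08:30.
Aarav → UTC: 04:45–05:00, 06:00–07:00, 10:15–11:00.
Uma ∩ Aarav: 06:15–07:00.
Single common window of 45 minutes.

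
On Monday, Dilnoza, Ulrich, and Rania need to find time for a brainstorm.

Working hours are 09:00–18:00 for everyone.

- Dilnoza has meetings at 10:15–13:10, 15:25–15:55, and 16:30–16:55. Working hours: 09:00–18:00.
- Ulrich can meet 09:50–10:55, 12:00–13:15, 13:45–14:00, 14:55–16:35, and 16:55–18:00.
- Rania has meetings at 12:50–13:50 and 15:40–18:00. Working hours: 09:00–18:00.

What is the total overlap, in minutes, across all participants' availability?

Dilnoza free within 09:00–18:00: 09:00–10:15, 13:10–15:25, 15:55–16:30, 16:55–18:00.
Rania free within 09:00–18:00: 09:00–12:50, 13:50–15:40.
Dilnoza ∩ Ulrich: 09:50–10:15, 13:10–13:15, 13:45–14:00, 14:55–15:25, 15:55–16:30, 16:55–18:00.
Dilnoza ∩ Ulrich ∩ Rania: 09:50–10:15, 13:50–14:00, 14:55–15:25.
Total common minutes: 25 + 10 + 30 = 65.

65 minutes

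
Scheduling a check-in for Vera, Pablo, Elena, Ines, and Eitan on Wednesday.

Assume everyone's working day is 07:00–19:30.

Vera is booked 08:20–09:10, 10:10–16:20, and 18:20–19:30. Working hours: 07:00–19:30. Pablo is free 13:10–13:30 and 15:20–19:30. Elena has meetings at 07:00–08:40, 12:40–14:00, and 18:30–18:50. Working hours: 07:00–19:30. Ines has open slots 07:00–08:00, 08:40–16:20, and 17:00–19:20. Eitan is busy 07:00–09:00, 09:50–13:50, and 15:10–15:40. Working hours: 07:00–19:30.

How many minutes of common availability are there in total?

Vera free within 07:00–19:30: 07:00–08:20, 09:10–10:10, 16:20–18:20.
Elena free within 07:00–19:30: 08:40–12:40, 14:00–18:30, 18:50–19:30.
Eitan free within 07:00–19:30: 09:00–09:50, 13:50–15:10, 15:40–19:30.
Vera ∩ Pablo: 16:20–18:20.
Vera ∩ Pablo ∩ Elena: 16:20–18:20.
Vera ∩ Pablo ∩ Elena ∩ Ines: 17:00–18:20.
Vera ∩ Pablo ∩ Elena ∩ Ines ∩ Eitan: 17:00–18:20.
Total common minutes: 80.

80 minutes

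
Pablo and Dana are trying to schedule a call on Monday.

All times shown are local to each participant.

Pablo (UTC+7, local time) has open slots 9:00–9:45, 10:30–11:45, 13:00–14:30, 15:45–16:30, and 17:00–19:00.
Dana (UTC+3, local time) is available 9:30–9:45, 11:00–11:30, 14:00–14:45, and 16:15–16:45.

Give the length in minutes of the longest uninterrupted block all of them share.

45 minutes

Pablo → UTC: 02:00–02:45, 03:30–04:45, 06:00–07:30, 08:45–09:30, 10:00–12:00.
Dana → UTC: 06:30–06:45, 08:00–08:30, 11:00–11:45, 13:15–13:45.
Pablo ∩ Dana: 06:30–06:45, 11:00–11:45.
Common window lengths: 15, 45 min; longest is 45.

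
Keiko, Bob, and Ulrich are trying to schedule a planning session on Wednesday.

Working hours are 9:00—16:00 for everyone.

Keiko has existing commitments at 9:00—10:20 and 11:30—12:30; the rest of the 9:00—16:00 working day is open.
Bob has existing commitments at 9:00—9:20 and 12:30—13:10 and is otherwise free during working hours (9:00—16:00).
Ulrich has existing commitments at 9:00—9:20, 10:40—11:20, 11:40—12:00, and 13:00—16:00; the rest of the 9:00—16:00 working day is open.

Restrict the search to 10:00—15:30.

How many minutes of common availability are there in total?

Keiko free within 09:00–16:00: 10:20–11:30, 12:30–16:00.
Bob free within 09:00–16:00: 09:20–12:30, 13:10–16:00.
Ulrich free within 09:00–16:00: 09:20–10:40, 11:20–11:40, 12:00–13:00.
Keiko ∩ Bob: 10:20–11:30, 13:10–16:00.
Keiko ∩ Bob ∩ Ulrich: 10:20–10:40, 11:20–11:30.
Restricted to 10:00–15:30: 10:20–10:40, 11:20–11:30.
Total common minutes: 20 + 10 = 30.

30 minutes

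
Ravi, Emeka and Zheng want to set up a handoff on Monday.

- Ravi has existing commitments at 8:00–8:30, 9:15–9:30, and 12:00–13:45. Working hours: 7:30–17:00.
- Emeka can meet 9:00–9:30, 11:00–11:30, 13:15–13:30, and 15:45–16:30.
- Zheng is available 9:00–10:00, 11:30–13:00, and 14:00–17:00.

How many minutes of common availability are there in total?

Ravi free within 07:30–17:00: 07:30–08:00, 08:30–09:15, 09:30–12:00, 13:45–17:00.
Ravi ∩ Emeka: 09:00–09:15, 11:00–11:30, 15:45–16:30.
Ravi ∩ Emeka ∩ Zheng: 09:00–09:15, 15:45–16:30.
Total common minutes: 15 + 45 = 60.

60 minutes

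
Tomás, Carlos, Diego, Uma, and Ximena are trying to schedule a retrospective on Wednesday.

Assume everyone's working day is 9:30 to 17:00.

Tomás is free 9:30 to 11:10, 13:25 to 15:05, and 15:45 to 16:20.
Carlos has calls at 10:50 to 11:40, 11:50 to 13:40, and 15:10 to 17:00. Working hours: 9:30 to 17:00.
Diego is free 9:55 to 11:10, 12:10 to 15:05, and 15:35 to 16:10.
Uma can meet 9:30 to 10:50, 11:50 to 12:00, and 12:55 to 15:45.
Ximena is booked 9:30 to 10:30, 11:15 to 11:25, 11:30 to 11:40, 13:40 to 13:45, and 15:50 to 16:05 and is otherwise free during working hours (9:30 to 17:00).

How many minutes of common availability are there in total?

100 minutes

Carlos free within 09:30–17:00: 09:30–10:50, 11:40–11:50, 13:40–15:10.
Ximena free within 09:30–17:00: 10:30–11:15, 11:25–11:30, 11:40–13:40, 13:45–15:50, 16:05–17:00.
Tomás ∩ Carlos: 09:30–10:50, 13:40–15:05.
Tomás ∩ Carlos ∩ Diego: 09:55–10:50, 13:40–15:05.
Tomás ∩ Carlos ∩ Diego ∩ Uma: 09:55–10:50, 13:40–15:05.
Tomás ∩ Carlos ∩ Diego ∩ Uma ∩ Ximena: 10:30–10:50, 13:45–15:05.
Total common minutes: 20 + 80 = 100.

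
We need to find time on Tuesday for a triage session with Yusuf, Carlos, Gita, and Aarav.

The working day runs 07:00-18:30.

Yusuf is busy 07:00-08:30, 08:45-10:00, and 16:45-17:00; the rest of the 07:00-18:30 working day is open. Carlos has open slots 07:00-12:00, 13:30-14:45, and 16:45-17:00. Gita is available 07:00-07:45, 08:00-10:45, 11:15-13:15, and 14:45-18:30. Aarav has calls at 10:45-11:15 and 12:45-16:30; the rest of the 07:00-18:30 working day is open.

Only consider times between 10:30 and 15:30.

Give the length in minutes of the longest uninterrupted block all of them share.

Yusuf free within 07:00–18:30: 08:30–08:45, 10:00–16:45, 17:00–18:30.
Aarav free within 07:00–18:30: 07:00–10:45, 11:15–12:45, 16:30–18:30.
Yusuf ∩ Carlos: 08:30–08:45, 10:00–12:00, 13:30–14:45.
Yusuf ∩ Carlos ∩ Gita: 08:30–08:45, 10:00–10:45, 11:15–12:00.
Yusuf ∩ Carlos ∩ Gita ∩ Aarav: 08:30–08:45, 10:00–10:45, 11:15–12:00.
Restricted to 10:30–15:30: 10:30–10:45, 11:15–12:00.
Common window lengths: 15, 45 min; longest is 45.

45 minutes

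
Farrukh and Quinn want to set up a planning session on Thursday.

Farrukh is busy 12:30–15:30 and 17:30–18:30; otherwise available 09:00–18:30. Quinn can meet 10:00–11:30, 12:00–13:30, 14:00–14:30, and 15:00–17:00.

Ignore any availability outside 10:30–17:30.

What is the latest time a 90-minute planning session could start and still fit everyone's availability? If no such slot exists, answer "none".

15:30

Farrukh free within 09:00–18:30: 09:00–12:30, 15:30–17:30.
Farrukh ∩ Quinn: 10:00–11:30, 12:00–12:30, 15:30–17:00.
Restricted to 10:30–17:30: 10:30–11:30, 12:00–12:30, 15:30–17:00.
Windows ≥ 90 min: 15:30–17:00.
Latest start in the last window 15:30–17:00 is 17:00 − 90 min = 15:30.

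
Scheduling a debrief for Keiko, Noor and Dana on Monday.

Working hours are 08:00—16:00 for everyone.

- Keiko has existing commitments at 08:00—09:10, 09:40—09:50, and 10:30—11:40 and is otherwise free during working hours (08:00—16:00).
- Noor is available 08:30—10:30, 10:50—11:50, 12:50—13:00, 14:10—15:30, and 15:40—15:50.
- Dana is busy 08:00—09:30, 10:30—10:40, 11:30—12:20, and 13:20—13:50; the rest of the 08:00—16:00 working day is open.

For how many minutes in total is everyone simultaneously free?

150 minutes

Keiko free within 08:00–16:00: 09:10–09:40, 09:50–10:30, 11:40–16:00.
Dana free within 08:00–16:00: 09:30–10:30, 10:40–11:30, 12:20–13:20, 13:50–16:00.
Keiko ∩ Noor: 09:10–09:40, 09:50–10:30, 11:40–11:50, 12:50–13:00, 14:10–15:30, 15:40–15:50.
Keiko ∩ Noor ∩ Dana: 09:30–09:40, 09:50–10:30, 12:50–13:00, 14:10–15:30, 15:40–15:50.
Total common minutes: 10 + 40 + 10 + 80 + 10 = 150.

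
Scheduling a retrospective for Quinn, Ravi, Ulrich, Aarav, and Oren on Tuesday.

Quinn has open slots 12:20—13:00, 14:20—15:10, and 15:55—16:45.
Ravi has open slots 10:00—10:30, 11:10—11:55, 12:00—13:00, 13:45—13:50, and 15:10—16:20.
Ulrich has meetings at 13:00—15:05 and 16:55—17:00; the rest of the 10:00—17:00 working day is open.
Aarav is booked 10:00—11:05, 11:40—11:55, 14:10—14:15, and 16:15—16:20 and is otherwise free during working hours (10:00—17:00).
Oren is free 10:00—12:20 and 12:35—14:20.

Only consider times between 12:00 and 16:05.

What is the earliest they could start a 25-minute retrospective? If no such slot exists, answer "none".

12:35

Ulrich free within 10:00–17:00: 10:00–13:00, 15:05–16:55.
Aarav free within 10:00–17:00: 11:05–11:40, 11:55–14:10, 14:15–16:15, 16:20–17:00.
Quinn ∩ Ravi: 12:20–13:00, 15:55–16:20.
Quinn ∩ Ravi ∩ Ulrich: 12:20–13:00, 15:55–16:20.
Quinn ∩ Ravi ∩ Ulrich ∩ Aarav: 12:20–13:00, 15:55–16:15.
Quinn ∩ Ravi ∩ Ulrich ∩ Aarav ∩ Oren: 12:35–13:00.
Restricted to 12:00–16:05: 12:35–13:00.
Windows ≥ 25 min: 12:35–13:00.
Earliest such window starts at 12:35.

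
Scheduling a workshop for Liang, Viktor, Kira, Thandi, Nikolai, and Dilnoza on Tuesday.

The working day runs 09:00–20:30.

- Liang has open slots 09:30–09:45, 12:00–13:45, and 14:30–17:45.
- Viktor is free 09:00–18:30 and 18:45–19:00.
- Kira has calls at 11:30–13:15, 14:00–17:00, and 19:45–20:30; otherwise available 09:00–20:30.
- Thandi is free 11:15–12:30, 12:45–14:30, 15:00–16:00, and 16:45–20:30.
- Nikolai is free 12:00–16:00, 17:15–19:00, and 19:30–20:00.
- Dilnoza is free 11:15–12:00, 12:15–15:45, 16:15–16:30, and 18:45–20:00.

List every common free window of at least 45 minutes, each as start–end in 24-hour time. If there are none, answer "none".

Kira free within 09:00–20:30: 09:00–11:30, 13:15–14:00, 17:00–19:45.
Liang ∩ Viktor: 09:30–09:45, 12:00–13:45, 14:30–17:45.
Liang ∩ Viktor ∩ Kira: 09:30–09:45, 13:15–13:45, 17:00–17:45.
Liang ∩ Viktor ∩ Kira ∩ Thandi: 13:15–13:45, 17:00–17:45.
Liang ∩ Viktor ∩ Kira ∩ Thandi ∩ Nikolai: 13:15–13:45, 17:15–17:45.
Liang ∩ Viktor ∩ Kira ∩ Thandi ∩ Nikolai ∩ Dilnoza: 13:15–13:45.
Windows ≥ 45 min: (none).

none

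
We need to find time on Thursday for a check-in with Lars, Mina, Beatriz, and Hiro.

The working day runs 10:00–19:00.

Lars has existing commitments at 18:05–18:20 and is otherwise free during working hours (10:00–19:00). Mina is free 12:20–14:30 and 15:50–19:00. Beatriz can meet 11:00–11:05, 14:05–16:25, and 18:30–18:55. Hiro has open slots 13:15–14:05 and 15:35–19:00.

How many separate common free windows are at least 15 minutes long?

Lars free within 10:00–19:00: 10:00–18:05, 18:20–19:00.
Lars ∩ Mina: 12:20–14:30, 15:50–18:05, 18:20–19:00.
Lars ∩ Mina ∩ Beatriz: 14:05–14:30, 15:50–16:25, 18:30–18:55.
Lars ∩ Mina ∩ Beatriz ∩ Hiro: 15:50–16:25, 18:30–18:55.
Windows ≥ 15 min: 15:50–16:25, 18:30–18:55.
That's 2 windows.

2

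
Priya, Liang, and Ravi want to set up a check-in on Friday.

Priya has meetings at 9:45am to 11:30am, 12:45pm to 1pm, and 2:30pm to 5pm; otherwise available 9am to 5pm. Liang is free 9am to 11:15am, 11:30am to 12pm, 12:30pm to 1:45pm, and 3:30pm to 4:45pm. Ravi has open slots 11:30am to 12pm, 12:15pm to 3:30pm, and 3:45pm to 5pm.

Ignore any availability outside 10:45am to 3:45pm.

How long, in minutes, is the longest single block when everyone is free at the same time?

Priya free within 09:00–17:00: 09:00–09:45, 11:30–12:45, 13:00–14:30.
Priya ∩ Liang: 09:00–09:45, 11:30–12:00, 12:30–12:45, 13:00–13:45.
Priya ∩ Liang ∩ Ravi: 11:30–12:00, 12:30–12:45, 13:00–13:45.
Restricted to 10:45–15:45: 11:30–12:00, 12:30–12:45, 13:00–13:45.
Common window lengths: 30, 15, 45 min; longest is 45.

45 minutes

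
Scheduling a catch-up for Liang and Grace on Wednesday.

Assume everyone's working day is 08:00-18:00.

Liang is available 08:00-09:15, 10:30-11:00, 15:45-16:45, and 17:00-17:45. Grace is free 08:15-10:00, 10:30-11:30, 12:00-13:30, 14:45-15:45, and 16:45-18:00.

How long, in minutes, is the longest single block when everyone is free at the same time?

Liang ∩ Grace: 08:15–09:15, 10:30–11:00, 17:00–17:45.
Common window lengths: 60, 30, 45 min; longest is 60.

60 minutes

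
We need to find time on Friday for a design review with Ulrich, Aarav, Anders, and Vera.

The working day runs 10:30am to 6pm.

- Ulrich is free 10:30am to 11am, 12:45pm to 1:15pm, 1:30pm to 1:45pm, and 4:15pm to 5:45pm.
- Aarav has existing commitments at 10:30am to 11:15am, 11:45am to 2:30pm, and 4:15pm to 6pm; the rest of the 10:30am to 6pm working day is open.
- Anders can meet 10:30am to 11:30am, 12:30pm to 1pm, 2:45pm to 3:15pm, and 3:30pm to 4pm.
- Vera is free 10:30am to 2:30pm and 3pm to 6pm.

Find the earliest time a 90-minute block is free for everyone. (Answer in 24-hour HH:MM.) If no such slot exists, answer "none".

Aarav free within 10:30–18:00: 11:15–11:45, 14:30–16:15.
Ulrich ∩ Aarav: (none).
Ulrich ∩ Aarav ∩ Anders: (none).
Ulrich ∩ Aarav ∩ Anders ∩ Vera: (none).
Windows ≥ 90 min: (none).

none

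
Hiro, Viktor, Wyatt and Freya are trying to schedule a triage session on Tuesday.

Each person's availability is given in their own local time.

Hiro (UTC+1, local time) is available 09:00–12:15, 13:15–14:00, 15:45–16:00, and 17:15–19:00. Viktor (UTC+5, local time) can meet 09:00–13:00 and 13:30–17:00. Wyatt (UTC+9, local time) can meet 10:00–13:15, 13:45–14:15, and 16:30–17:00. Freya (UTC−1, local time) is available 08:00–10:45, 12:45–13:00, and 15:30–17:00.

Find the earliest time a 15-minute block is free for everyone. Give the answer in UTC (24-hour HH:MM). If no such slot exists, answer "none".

none

Hiro → UTC: 08:00–11:15, 12:15–13:00, 14:45–15:00, 16:15–18:00.
Viktor → UTC: 04:00–08:00, 08:30–12:00.
Wyatt → UTC: 01:00–04:15, 04:45–05:15, 07:30–08:00.
Freya → UTC: 09:00–11:45, 13:45–14:00, 16:30–18:00.
Hiro ∩ Viktor: 08:30–11:15.
Hiro ∩ Viktor ∩ Wyatt: (none).
Hiro ∩ Viktor ∩ Wyatt ∩ Freya: (none).
Windows ≥ 15 min: (none).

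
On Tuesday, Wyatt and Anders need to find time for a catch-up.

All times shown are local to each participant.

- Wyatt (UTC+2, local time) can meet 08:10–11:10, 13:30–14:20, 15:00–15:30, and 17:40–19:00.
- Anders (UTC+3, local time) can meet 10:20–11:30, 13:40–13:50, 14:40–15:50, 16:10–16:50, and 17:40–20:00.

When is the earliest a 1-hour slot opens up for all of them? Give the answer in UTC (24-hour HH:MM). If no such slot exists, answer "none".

07:20

Wyatt → UTC: 06:10–09:10, 11:30–12:20, 13:00–13:30, 15:40–17:00.
Anders → UTC: 07:20–08:30, 10:40–10:50, 11:40–12:50, 13:10–13:50, 14:40–17:00.
Wyatt ∩ Anders: 07:20–08:30, 11:40–12:20, 13:10–13:30, 15:40–17:00.
Windows ≥ 60 min: 07:20–08:30, 15:40–17:00.
Earliest such window starts at 07:20.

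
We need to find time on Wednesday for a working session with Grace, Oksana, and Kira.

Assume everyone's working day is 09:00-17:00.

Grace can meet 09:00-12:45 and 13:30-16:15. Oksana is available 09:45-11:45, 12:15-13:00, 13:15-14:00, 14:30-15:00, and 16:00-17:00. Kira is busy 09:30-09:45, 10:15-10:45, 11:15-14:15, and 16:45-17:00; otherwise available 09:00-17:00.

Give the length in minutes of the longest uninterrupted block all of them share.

30 minutes

Kira free within 09:00–17:00: 09:00–09:30, 09:45–10:15, 10:45–11:15, 14:15–16:45.
Grace ∩ Oksana: 09:45–11:45, 12:15–12:45, 13:30–14:00, 14:30–15:00, 16:00–16:15.
Grace ∩ Oksana ∩ Kira: 09:45–10:15, 10:45–11:15, 14:30–15:00, 16:00–16:15.
Common window lengths: 30, 30, 30, 15 min; longest is 30.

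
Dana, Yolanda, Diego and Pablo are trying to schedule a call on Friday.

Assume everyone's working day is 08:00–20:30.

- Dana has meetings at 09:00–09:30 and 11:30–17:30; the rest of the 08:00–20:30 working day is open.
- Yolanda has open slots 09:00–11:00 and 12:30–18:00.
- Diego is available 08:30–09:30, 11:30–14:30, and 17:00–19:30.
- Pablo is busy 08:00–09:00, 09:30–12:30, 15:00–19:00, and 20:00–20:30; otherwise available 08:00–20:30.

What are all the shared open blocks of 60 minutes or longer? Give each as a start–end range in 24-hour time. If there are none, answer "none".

Dana free within 08:00–20:30: 08:00–09:00, 09:30–11:30, 17:30–20:30.
Pablo free within 08:00–20:30: 09:00–09:30, 12:30–15:00, 19:00–20:00.
Dana ∩ Yolanda: 09:30–11:00, 17:30–18:00.
Dana ∩ Yolanda ∩ Diego: 17:30–18:00.
Dana ∩ Yolanda ∩ Diego ∩ Pablo: (none).
Windows ≥ 60 min: (none).

none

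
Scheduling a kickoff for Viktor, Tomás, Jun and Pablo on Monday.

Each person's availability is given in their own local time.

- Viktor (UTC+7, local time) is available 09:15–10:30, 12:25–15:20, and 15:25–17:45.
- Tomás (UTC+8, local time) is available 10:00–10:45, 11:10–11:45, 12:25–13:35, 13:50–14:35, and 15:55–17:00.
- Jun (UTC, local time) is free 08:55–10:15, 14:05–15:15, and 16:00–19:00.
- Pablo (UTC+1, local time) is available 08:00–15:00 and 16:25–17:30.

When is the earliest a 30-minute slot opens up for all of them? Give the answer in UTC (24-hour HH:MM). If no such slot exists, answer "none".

Viktor → UTC: 02:15–03:30, 05:25–08:20, 08:25–10:45.
Tomás → UTC: 02:00–02:45, 03:10–03:45, 04:25–05:35, 05:50–06:35, 07:55–09:00.
Jun → UTC: 08:55–10:15, 14:05–15:15, 16:00–19:00.
Pablo → UTC: 07:00–14:00, 15:25–16:30.
Viktor ∩ Tomás: 02:15–02:45, 03:10–03:30, 05:25–05:35, 05:50–06:35, 07:55–08:20, 08:25–09:00.
Viktor ∩ Tomás ∩ Jun: 08:55–09:00.
Viktor ∩ Tomás ∩ Jun ∩ Pablo: 08:55–09:00.
Windows ≥ 30 min: (none).

none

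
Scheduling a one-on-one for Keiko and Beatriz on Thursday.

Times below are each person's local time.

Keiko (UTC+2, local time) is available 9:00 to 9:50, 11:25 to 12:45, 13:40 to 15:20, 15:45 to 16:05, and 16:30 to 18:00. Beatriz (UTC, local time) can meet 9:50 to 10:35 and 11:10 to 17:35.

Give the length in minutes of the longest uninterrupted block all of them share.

100 minutes

Keiko → UTC: 07:00–07:50, 09:25–10:45, 11:40–13:20, 13:45–14:05, 14:30–16:00.
Beatriz → UTC: 09:50–10:35, 11:10–17:35.
Keiko ∩ Beatriz: 09:50–10:35, 11:40–13:20, 13:45–14:05, 14:30–16:00.
Common window lengths: 45, 100, 20, 90 min; longest is 100.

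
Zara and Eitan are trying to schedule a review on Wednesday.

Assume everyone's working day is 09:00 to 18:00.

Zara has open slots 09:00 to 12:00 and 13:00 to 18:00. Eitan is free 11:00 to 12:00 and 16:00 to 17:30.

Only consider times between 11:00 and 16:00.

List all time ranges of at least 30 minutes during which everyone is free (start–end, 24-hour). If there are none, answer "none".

Zara ∩ Eitan: 11:00–12:00, 16:00–17:30.
Restricted to 11:00–16:00: 11:00–12:00.
Windows ≥ 30 min: 11:00–12:00.

11:00–12:00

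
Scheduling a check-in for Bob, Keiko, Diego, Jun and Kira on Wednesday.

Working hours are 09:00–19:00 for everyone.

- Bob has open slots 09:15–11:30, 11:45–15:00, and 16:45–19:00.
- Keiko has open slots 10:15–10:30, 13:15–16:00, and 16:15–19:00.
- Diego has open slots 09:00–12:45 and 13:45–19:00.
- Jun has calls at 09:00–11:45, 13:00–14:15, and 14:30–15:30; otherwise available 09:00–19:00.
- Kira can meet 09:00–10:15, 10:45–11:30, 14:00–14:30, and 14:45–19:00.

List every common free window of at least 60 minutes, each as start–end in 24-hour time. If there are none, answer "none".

16:45–19:00

Jun free within 09:00–19:00: 11:45–13:00, 14:15–14:30, 15:30–19:00.
Bob ∩ Keiko: 10:15–10:30, 13:15–15:00, 16:45–19:00.
Bob ∩ Keiko ∩ Diego: 10:15–10:30, 13:45–15:00, 16:45–19:00.
Bob ∩ Keiko ∩ Diego ∩ Jun: 14:15–14:30, 16:45–19:00.
Bob ∩ Keiko ∩ Diego ∩ Jun ∩ Kira: 14:15–14:30, 16:45–19:00.
Windows ≥ 60 min: 16:45–19:00.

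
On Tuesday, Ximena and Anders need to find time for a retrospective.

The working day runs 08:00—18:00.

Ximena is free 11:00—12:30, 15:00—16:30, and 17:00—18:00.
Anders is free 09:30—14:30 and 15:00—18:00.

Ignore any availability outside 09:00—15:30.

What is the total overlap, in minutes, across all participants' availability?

Ximena ∩ Anders: 11:00–12:30, 15:00–16:30, 17:00–18:00.
Restricted to 09:00–15:30: 11:00–12:30, 15:00–15:30.
Total common minutes: 90 + 30 = 120.

120 minutes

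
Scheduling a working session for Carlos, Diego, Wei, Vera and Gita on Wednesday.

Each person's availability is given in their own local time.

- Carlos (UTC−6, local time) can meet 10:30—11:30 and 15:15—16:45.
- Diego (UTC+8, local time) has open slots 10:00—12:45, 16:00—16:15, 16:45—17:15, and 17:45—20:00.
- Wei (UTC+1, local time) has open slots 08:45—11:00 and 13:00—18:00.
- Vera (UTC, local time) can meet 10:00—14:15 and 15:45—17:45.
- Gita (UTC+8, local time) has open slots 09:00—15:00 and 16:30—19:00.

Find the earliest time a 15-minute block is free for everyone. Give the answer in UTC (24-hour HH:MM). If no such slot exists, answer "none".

Carlos → UTC: 16:30–17:30, 21:15–22:45.
Diego → UTC: 02:00–04:45, 08:00–08:15, 08:45–09:15, 09:45–12:00.
Wei → UTC: 07:45–10:00, 12:00–17:00.
Vera → UTC: 10:00–14:15, 15:45–17:45.
Gita → UTC: 01:00–07:00, 08:30–11:00.
Carlos ∩ Diego: (none).
Carlos ∩ Diego ∩ Wei: (none).
Carlos ∩ Diego ∩ Wei ∩ Vera: (none).
Carlos ∩ Diego ∩ Wei ∩ Vera ∩ Gita: (none).
Windows ≥ 15 min: (none).

none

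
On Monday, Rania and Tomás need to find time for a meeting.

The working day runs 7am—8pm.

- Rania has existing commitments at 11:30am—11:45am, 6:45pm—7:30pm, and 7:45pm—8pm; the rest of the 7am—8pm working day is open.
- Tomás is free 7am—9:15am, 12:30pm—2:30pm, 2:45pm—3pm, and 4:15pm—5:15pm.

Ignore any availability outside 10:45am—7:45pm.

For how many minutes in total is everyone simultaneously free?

Rania free within 07:00–20:00: 07:00–11:30, 11:45–18:45, 19:30–19:45.
Rania ∩ Tomás: 07:00–09:15, 12:30–14:30, 14:45–15:00, 16:15–17:15.
Restricted to 10:45–19:45: 12:30–14:30, 14:45–15:00, 16:15–17:15.
Total common minutes: 120 + 15 + 60 = 195.

195 minutes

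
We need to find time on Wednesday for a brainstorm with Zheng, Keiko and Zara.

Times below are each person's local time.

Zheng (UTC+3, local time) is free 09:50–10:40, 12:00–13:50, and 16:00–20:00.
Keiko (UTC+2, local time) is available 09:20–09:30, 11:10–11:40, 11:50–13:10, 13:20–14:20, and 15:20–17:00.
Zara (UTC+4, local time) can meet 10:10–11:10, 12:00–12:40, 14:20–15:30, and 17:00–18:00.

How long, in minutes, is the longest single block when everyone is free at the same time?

Zheng → UTC: 06:50–07:40, 09:00–10:50, 13:00–17:00.
Keiko → UTC: 07:20–07:30, 09:10–09:40, 09:50–11:10, 11:20–12:20, 13:20–15:00.
Zara → UTC: 06:10–07:10, 08:00–08:40, 10:20–11:30, 13:00–14:00.
Zheng ∩ Keiko: 07:20–07:30, 09:10–09:40, 09:50–10:50, 13:20–15:00.
Zheng ∩ Keiko ∩ Zara: 10:20–10:50, 13:20–14:00.
Common window lengths: 30, 40 min; longest is 40.

40 minutes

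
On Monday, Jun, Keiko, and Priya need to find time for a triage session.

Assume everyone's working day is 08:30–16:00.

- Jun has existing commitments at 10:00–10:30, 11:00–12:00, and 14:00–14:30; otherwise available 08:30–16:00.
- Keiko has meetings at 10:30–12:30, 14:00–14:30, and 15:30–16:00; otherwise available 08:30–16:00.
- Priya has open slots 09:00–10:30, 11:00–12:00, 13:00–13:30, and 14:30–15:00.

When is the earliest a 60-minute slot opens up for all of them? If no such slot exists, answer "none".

09:00

Jun free within 08:30–16:00: 08:30–10:00, 10:30–11:00, 12:00–14:00, 14:30–16:00.
Keiko free within 08:30–16:00: 08:30–10:30, 12:30–14:00, 14:30–15:30.
Jun ∩ Keiko: 08:30–10:00, 12:30–14:00, 14:30–15:30.
Jun ∩ Keiko ∩ Priya: 09:00–10:00, 13:00–13:30, 14:30–15:00.
Windows ≥ 60 min: 09:00–10:00.
Earliest such window starts at 09:00.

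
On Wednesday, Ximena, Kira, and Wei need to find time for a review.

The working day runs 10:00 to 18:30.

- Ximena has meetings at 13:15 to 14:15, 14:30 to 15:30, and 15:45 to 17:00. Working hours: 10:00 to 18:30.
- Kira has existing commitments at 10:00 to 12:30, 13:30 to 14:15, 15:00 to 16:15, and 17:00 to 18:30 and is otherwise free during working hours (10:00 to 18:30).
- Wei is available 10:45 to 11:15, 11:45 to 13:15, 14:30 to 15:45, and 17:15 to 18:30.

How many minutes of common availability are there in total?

Ximena free within 10:00–18:30: 10:00–13:15, 14:15–14:30, 15:30–15:45, 17:00–18:30.
Kira free within 10:00–18:30: 12:30–13:30, 14:15–15:00, 16:15–17:00.
Ximena ∩ Kira: 12:30–13:15, 14:15–14:30.
Ximena ∩ Kira ∩ Wei: 12:30–13:15.
Total common minutes: 45.

45 minutes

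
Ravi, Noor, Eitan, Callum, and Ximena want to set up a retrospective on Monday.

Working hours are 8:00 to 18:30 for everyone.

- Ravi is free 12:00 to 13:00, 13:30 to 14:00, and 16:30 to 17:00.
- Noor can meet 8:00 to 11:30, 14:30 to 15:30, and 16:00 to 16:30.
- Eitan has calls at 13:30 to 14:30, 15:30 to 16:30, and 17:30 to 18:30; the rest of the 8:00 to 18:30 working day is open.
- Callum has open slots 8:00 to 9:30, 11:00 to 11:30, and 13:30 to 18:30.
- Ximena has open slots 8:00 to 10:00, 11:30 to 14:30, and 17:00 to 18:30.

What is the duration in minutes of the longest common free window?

0 minutes

Eitan free within 08:00–18:30: 08:00–13:30, 14:30–15:30, 16:30–17:30.
Ravi ∩ Noor: (none).
Ravi ∩ Noor ∩ Eitan: (none).
Ravi ∩ Noor ∩ Eitan ∩ Callum: (none).
Ravi ∩ Noor ∩ Eitan ∩ Callum ∩ Ximena: (none).
No common window.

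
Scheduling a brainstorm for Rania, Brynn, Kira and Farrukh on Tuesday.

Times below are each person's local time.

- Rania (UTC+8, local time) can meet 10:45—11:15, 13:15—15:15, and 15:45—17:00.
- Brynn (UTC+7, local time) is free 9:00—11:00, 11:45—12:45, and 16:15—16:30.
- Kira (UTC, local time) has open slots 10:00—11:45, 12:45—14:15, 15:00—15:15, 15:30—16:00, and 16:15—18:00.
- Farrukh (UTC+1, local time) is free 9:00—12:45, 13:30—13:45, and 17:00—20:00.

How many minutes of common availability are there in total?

Rania → UTC: 02:45–03:15, 05:15–07:15, 07:45–09:00.
Brynn → UTC: 02:00–04:00, 04:45–05:45, 09:15–09:30.
Kira → UTC: 10:00–11:45, 12:45–14:15, 15:00–15:15, 15:30–16:00, 16:15–18:00.
Farrukh → UTC: 08:00–11:45, 12:30–12:45, 16:00–19:00.
Rania ∩ Brynn: 02:45–03:15, 05:15–05:45.
Rania ∩ Brynn ∩ Kira: (none).
Rania ∩ Brynn ∩ Kira ∩ Farrukh: (none).
Total common minutes: 0.

0 minutes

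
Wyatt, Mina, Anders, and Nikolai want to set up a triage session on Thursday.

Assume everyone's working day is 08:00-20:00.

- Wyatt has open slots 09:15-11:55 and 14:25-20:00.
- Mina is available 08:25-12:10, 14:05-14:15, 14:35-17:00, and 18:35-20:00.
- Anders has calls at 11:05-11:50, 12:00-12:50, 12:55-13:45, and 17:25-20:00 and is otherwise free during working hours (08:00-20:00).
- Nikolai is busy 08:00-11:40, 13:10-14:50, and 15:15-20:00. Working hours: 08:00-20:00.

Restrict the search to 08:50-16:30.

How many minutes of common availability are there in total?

Anders free within 08:00–20:00: 08:00–11:05, 11:50–12:00, 12:50–12:55, 13:45–17:25.
Nikolai free within 08:00–20:00: 11:40–13:10, 14:50–15:15.
Wyatt ∩ Mina: 09:15–11:55, 14:35–17:00, 18:35–20:00.
Wyatt ∩ Mina ∩ Anders: 09:15–11:05, 11:50–11:55, 14:35–17:00.
Wyatt ∩ Mina ∩ Anders ∩ Nikolai: 11:50–11:55, 14:50–15:15.
Restricted to 08:50–16:30: 11:50–11:55, 14:50–15:15.
Total common minutes: 5 + 25 = 30.

30 minutes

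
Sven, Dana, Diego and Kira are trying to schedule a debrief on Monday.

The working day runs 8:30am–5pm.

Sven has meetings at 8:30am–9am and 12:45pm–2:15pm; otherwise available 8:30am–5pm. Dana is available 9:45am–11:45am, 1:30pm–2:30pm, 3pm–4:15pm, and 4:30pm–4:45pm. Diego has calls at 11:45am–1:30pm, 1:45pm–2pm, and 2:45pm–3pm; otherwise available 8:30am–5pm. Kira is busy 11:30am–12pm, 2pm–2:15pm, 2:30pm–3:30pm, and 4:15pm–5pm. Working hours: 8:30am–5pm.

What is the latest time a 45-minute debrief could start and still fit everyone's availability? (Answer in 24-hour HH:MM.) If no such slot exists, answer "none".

Sven free within 08:30–17:00: 09:00–12:45, 14:15–17:00.
Diego free within 08:30–17:00: 08:30–11:45, 13:30–13:45, 14:00–14:45, 15:00–17:00.
Kira free within 08:30–17:00: 08:30–11:30, 12:00–14:00, 14:15–14:30, 15:30–16:15.
Sven ∩ Dana: 09:45–11:45, 14:15–14:30, 15:00–16:15, 16:30–16:45.
Sven ∩ Dana ∩ Diego: 09:45–11:45, 14:15–14:30, 15:00–16:15, 16:30–16:45.
Sven ∩ Dana ∩ Diego ∩ Kira: 09:45–11:30, 14:15–14:30, 15:30–16:15.
Windows ≥ 45 min: 09:45–11:30, 15:30–16:15.
Latest start in the last window 15:30–16:15 is 16:15 − 45 min = 15:30.

15:30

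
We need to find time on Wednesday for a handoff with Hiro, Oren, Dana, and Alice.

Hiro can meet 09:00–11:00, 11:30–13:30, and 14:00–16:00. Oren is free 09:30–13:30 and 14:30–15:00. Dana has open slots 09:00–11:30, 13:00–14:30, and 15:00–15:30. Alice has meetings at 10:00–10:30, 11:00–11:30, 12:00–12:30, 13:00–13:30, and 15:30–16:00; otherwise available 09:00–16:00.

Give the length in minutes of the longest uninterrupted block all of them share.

Alice free within 09:00–16:00: 09:00–10:00, 10:30–11:00, 11:30–12:00, 12:30–13:00, 13:30–15:30.
Hiro ∩ Oren: 09:30–11:00, 11:30–13:30, 14:30–15:00.
Hiro ∩ Oren ∩ Dana: 09:30–11:00, 13:00–13:30.
Hiro ∩ Oren ∩ Dana ∩ Alice: 09:30–10:00, 10:30–11:00.
Common window lengths: 30, 30 min; longest is 30.

30 minutes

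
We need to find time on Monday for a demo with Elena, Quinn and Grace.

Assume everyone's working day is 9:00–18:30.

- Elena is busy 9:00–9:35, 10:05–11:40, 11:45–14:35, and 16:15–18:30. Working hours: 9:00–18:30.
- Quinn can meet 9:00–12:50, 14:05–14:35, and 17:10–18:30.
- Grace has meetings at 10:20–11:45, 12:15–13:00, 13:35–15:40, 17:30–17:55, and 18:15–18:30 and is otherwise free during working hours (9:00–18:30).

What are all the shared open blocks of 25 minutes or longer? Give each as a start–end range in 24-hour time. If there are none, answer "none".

09:35–10:05

Elena free within 09:00–18:30: 09:35–10:05, 11:40–11:45, 14:35–16:15.
Grace free within 09:00–18:30: 09:00–10:20, 11:45–12:15, 13:00–13:35, 15:40–17:30, 17:55–18:15.
Elena ∩ Quinn: 09:35–10:05, 11:40–11:45.
Elena ∩ Quinn ∩ Grace: 09:35–10:05.
Windows ≥ 25 min: 09:35–10:05.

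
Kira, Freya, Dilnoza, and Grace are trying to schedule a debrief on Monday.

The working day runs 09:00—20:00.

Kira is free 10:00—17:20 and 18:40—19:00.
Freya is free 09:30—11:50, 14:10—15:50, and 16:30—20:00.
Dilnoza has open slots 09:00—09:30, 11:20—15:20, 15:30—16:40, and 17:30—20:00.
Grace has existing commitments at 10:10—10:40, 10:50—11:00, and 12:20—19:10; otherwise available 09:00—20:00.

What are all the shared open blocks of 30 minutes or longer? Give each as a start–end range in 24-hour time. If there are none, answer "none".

11:20–11:50

Grace free within 09:00–20:00: 09:00–10:10, 10:40–10:50, 11:00–12:20, 19:10–20:00.
Kira ∩ Freya: 10:00–11:50, 14:10–15:50, 16:30–17:20, 18:40–19:00.
Kira ∩ Freya ∩ Dilnoza: 11:20–11:50, 14:10–15:20, 15:30–15:50, 16:30–16:40, 18:40–19:00.
Kira ∩ Freya ∩ Dilnoza ∩ Grace: 11:20–11:50.
Windows ≥ 30 min: 11:20–11:50.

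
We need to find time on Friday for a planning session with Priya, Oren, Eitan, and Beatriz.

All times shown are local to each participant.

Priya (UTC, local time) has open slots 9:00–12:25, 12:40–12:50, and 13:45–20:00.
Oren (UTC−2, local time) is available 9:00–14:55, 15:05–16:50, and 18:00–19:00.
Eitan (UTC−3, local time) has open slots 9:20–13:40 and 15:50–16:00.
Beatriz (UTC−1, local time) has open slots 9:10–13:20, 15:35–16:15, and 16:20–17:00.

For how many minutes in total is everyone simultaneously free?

Priya → UTC: 09:00–12:25, 12:40–12:50, 13:45–20:00.
Oren → UTC: 11:00–16:55, 17:05–18:50, 20:00–21:00.
Eitan → UTC: 12:20–16:40, 18:50–19:00.
Beatriz → UTC: 10:10–14:20, 16:35–17:15, 17:20–18:00.
Priya ∩ Oren: 11:00–12:25, 12:40–12:50, 13:45–16:55, 17:05–18:50.
Priya ∩ Oren ∩ Eitan: 12:20–12:25, 12:40–12:50, 13:45–16:40.
Priya ∩ Oren ∩ Eitan ∩ Beatriz: 12:20–12:25, 12:40–12:50, 13:45–14:20, 16:35–16:40.
Total common minutes: 5 + 10 + 35 + 5 = 55.

55 minutes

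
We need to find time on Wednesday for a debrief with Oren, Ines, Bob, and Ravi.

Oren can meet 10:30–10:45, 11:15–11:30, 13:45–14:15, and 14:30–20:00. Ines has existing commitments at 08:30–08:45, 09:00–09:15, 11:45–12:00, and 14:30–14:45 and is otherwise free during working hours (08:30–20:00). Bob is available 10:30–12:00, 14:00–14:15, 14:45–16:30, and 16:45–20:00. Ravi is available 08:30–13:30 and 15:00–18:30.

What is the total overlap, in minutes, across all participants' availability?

225 minutes

Ines free within 08:30–20:00: 08:45–09:00, 09:15–11:45, 12:00–14:30, 14:45–20:00.
Oren ∩ Ines: 10:30–10:45, 11:15–11:30, 13:45–14:15, 14:45–20:00.
Oren ∩ Ines ∩ Bob: 10:30–10:45, 11:15–11:30, 14:00–14:15, 14:45–16:30, 16:45–20:00.
Oren ∩ Ines ∩ Bob ∩ Ravi: 10:30–10:45, 11:15–11:30, 15:00–16:30, 16:45–18:30.
Total common minutes: 15 + 15 + 90 + 105 = 225.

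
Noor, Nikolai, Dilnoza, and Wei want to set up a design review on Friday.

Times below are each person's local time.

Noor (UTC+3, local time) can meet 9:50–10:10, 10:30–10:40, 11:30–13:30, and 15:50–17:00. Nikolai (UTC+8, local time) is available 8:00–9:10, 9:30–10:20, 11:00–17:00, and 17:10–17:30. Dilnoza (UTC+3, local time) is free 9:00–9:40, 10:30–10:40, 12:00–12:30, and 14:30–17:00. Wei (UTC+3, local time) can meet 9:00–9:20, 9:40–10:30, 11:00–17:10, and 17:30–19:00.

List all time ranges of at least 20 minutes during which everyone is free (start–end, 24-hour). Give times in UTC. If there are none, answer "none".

09:10–09:30

Noor → UTC: 06:50–07:10, 07:30–07:40, 08:30–10:30, 12:50–14:00.
Nikolai → UTC: 00:00–01:10, 01:30–02:20, 03:00–09:00, 09:10–09:30.
Dilnoza → UTC: 06:00–06:40, 07:30–07:40, 09:00–09:30, 11:30–14:00.
Wei → UTC: 06:00–06:20, 06:40–07:30, 08:00–14:10, 14:30–16:00.
Noor ∩ Nikolai: 06:50–07:10, 07:30–07:40, 08:30–09:00, 09:10–09:30.
Noor ∩ Nikolai ∩ Dilnoza: 07:30–07:40, 09:10–09:30.
Noor ∩ Nikolai ∩ Dilnoza ∩ Wei: 09:10–09:30.
Windows ≥ 20 min: 09:10–09:30.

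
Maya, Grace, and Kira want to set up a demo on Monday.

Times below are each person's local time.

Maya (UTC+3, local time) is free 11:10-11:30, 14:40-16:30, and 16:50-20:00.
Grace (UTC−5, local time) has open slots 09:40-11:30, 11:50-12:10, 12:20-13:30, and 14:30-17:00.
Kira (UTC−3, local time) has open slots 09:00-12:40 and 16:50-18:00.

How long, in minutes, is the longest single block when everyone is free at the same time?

Maya → UTC: 08:10–08:30, 11:40–13:30, 13:50–17:00.
Grace → UTC: 14:40–16:30, 16:50–17:10, 17:20–18:30, 19:30–22:00.
Kira → UTC: 12:00–15:40, 19:50–21:00.
Maya ∩ Grace: 14:40–16:30, 16:50–17:00.
Maya ∩ Grace ∩ Kira: 14:40–15:40.
Single common window of 60 minutes.

60 minutes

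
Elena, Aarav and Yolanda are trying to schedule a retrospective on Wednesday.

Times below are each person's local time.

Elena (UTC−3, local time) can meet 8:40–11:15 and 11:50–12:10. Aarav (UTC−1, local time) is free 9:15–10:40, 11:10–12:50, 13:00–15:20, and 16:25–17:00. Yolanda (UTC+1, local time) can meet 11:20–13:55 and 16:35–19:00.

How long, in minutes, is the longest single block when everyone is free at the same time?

Elena → UTC: 11:40–14:15, 14:50–15:10.
Aarav → UTC: 10:15–11:40, 12:10–13:50, 14:00–16:20, 17:25–18:00.
Yolanda → UTC: 10:20–12:55, 15:35–18:00.
Elena ∩ Aarav: 12:10–13:50, 14:00–14:15, 14:50–15:10.
Elena ∩ Aarav ∩ Yolanda: 12:10–12:55.
Single common window of 45 minutes.

45 minutes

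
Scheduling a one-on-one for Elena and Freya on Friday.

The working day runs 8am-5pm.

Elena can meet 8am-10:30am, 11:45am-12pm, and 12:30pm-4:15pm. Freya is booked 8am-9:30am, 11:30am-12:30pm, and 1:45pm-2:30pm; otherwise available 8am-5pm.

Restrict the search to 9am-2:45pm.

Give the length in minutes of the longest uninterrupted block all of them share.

75 minutes

Freya free within 08:00–17:00: 09:30–11:30, 12:30–13:45, 14:30–17:00.
Elena ∩ Freya: 09:30–10:30, 12:30–13:45, 14:30–16:15.
Restricted to 09:00–14:45: 09:30–10:30, 12:30–13:45, 14:30–14:45.
Common window lengths: 60, 75, 15 min; longest is 75.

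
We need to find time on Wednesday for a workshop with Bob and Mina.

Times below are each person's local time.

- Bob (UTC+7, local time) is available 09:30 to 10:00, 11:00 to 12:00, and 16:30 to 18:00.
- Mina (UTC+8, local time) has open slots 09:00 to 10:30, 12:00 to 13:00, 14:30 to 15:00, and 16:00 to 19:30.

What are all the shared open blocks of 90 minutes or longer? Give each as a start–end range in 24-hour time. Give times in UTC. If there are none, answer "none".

09:30–11:00

Bob → UTC: 02:30–03:00, 04:00–05:00, 09:30–11:00.
Mina → UTC: 01:00–02:30, 04:00–05:00, 06:30–07:00, 08:00–11:30.
Bob ∩ Mina: 04:00–05:00, 09:30–11:00.
Windows ≥ 90 min: 09:30–11:00.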